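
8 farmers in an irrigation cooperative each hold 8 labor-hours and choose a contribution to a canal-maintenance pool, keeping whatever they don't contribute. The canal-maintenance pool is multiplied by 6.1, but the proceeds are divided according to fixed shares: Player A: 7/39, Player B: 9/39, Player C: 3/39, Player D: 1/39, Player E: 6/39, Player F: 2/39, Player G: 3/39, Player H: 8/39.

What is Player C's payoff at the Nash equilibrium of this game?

For player j, contributing a unit is worthwhile iff 6.1 × (j's share) ≥ 1, i.e. iff j's share is at least 0.1639.
Player A, Player B and Player H are above the threshold, contributing 8 each; the remaining 5 contribute 0. Total contributed: 24.
Player C keeps 8 and receives 6.1 × 24 × 3/39 = 11.26 from the canal-maintenance pool, for a payoff of 19.26.

19.26 labor-hours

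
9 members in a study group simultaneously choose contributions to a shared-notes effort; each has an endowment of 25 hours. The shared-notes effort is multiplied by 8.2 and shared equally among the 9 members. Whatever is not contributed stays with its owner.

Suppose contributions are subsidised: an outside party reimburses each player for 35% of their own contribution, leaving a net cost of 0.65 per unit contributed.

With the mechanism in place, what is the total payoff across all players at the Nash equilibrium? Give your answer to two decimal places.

1923.75 hours

Under the mechanism each unit contributed yields (8.2/9) / 0.65 = 1.4017 back to its contributor per unit of net cost, which exceeds 1, making full contribution the dominant choice for everyone.
So the Nash equilibrium is full contribution by all 9; the group earns 9 × (25 × 0.35 + 8.2 × 25) = 1923.75.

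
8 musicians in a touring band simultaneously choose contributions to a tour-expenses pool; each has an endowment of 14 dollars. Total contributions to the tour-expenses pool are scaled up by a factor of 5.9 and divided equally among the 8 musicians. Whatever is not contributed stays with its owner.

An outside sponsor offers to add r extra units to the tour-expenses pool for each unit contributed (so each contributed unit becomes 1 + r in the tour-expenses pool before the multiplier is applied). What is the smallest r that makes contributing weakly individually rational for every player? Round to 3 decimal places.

0.356

With matching at rate r, one contributed unit becomes (1 + r) in the tour-expenses pool and returns 5.9 × (1 + r) / 8 to the contributor.
Setting this equal to 1: 1 + r = 8/5.9 = 1.3559.
So the minimum matching rate is r = 1.3559 − 1 = 0.356.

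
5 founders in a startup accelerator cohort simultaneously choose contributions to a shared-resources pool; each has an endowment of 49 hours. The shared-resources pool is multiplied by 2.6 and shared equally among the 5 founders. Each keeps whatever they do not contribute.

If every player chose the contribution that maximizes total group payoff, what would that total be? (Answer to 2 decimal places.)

637.00 hours

Each contributed unit returns 2.600 to the group as a whole (0.5200 to each of 5 players), which exceeds 1, so the social optimum is full contribution: group total = 2.600 × 245 = 637.00.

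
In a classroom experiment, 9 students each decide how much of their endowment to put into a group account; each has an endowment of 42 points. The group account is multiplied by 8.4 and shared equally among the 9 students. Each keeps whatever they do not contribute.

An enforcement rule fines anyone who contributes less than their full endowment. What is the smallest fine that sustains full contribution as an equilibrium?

Given the others contribute fully, the best deviation is to contribute 0 (any partial contribution still incurs the fine and gives up units whose private return 0.9333 is below 1).
Deviating from 42 to 0 saves 42 points but forfeits the deviator's share of the drop in the group account: 8.4/9 × 42 = 39.20.
So the deviation gain is 42 − 39.20 = 2.80, and the fine must be at least 2.80 points to wipe it out.

2.80 points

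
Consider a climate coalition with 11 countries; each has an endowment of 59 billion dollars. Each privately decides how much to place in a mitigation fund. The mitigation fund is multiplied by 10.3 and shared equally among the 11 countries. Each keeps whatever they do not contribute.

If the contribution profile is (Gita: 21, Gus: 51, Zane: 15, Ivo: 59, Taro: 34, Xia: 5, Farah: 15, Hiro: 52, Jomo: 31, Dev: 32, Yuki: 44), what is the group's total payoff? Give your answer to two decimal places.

3987.70 billion dollars

Total contributed: 21 + 51 + 15 + 59 + 34 + 5 + 15 + 52 + 31 + 32 + 44 = 359; total kept: 11 × 59 − 359 = 290.
The mitigation fund pays out 10.3 × 359 = 3697.70 in aggregate.
Group total = 290 + 3697.70 = 3987.70.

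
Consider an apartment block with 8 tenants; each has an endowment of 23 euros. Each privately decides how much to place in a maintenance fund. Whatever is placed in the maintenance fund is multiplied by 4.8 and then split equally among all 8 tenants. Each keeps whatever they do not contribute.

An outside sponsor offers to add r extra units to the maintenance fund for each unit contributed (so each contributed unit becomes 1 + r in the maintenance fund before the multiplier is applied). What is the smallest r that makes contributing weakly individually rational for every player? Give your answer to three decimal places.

0.667

With matching at rate r, one contributed unit becomes (1 + r) in the maintenance fund and returns 4.8 × (1 + r) / 8 to the contributor.
Setting this equal to 1: 1 + r = 8/4.8 = 1.6667.
So the minimum matching rate is r = 1.6667 − 1 = 0.667.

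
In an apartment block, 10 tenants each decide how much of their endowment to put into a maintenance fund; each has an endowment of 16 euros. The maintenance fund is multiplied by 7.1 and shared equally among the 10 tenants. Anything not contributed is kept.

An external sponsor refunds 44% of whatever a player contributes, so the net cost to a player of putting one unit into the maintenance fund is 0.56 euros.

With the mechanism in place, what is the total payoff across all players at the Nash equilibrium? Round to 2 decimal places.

Under the mechanism each unit contributed yields (7.1/10) / 0.56 = 1.2679 back to its contributor per unit of net cost, which exceeds 1, making full contribution the dominant choice for everyone.
At the Nash equilibrium everyone contributes 16. Group total payoff = 10 × (16 × 0.44 + 7.1 × 16) = 1206.40.

1206.40 euros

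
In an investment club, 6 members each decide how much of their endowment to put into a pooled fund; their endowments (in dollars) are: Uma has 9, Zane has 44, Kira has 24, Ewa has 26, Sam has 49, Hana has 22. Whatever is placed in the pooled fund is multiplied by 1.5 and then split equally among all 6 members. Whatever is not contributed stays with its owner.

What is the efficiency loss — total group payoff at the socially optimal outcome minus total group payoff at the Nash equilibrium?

The private return per contributed unit is 1.5/6 = 0.2500 < 1 for every player regardless of endowment, so the Nash equilibrium is zero contribution and the group total is Σ E_j = 9 + 44 + 24 + 26 + 49 + 22 = 174.
Each contributed unit returns 1.500 to the group, so the social optimum is full contribution by everyone: group total = 1.500 × 174 = 261.00.
Efficiency loss = (1.500 − 1) × 174 = 87.00.

87.00 dollars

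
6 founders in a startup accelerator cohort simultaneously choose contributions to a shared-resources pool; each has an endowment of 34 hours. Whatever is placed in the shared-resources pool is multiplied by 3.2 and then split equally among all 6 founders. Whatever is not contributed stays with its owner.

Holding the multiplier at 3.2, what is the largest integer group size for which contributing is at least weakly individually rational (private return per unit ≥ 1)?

3

Private return per unit is 3.2/(group size), which is ≥ 1 whenever the group size is ≤ 3.2.
The largest such integer is 3.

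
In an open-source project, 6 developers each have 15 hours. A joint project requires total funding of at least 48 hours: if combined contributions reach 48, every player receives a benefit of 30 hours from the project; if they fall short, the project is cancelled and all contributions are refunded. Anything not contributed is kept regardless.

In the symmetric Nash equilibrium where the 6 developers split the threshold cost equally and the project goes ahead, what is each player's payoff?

Equal share of the threshold: 48/6 = 8.
At this profile no one gains by cutting their contribution: any cut drops the total below 48, the project is cancelled, contributions are refunded, and the deviator ends with 15, which is less than 15 − 8 + 30 = 37. Contributing more than 8 just wastes the excess. So contributing exactly 8 is a best response.
Each player's payoff: 15 − 8 + 30 = 37.

37 hours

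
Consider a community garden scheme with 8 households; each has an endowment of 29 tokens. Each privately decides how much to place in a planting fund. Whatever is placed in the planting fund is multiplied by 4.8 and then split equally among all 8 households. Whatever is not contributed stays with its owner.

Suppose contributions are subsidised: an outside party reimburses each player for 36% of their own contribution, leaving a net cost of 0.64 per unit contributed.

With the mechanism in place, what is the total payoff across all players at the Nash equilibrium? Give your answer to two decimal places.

The effective private return is (4.8/8) / 0.64 = 0.9375, which is still under 1, so the mechanism doesn't change anyone's dominant strategy: zero contribution.
Everyone keeps their endowment and the group total is 8 × 29 = 232.

232.00 tokens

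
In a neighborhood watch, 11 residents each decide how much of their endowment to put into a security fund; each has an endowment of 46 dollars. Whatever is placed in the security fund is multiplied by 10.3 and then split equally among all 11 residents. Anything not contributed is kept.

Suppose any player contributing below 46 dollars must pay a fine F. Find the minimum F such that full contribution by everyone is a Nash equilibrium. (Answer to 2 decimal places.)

Given the others contribute fully, the best deviation is to contribute 0 (any partial contribution still incurs the fine and gives up units whose private return 0.9364 is below 1).
Deviating from 46 to 0 saves 46 dollars but forfeits the deviator's share of the drop in the security fund: 10.3/11 × 46 = 43.07.
So the deviation gain is 46 − 43.07 = 2.93, and the fine must be at least 2.93 dollars to wipe it out.

2.93 dollars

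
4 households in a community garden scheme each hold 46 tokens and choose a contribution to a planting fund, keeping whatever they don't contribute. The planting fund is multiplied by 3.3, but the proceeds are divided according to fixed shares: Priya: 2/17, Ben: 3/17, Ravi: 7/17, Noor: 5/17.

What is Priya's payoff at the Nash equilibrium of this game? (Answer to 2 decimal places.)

63.86 tokens

Each unit j contributes comes back to j as 3.3 × (j's share), so j prefers to contribute only if that share exceeds 1/3.3 = 0.3030; otherwise keeping the unit dominates.
Only Ravi (7/17) clears that bar, contributing 46; the remaining 3 contribute 0. Total contributed: 46.
Priya keeps 46 and receives 3.3 × 46 × 2/17 = 17.86 from the planting fund, for a payoff of 63.86.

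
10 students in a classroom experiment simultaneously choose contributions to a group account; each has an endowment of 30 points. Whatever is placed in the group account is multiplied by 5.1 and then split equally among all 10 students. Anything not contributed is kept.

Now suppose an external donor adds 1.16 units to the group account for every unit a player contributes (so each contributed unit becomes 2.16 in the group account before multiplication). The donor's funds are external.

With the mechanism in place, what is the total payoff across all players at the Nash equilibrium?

3304.80 points

Under the mechanism each unit contributed yields 5.1 × 2.16 / 10 = 1.1016 back to its contributor per unit of net cost, which exceeds 1, making full contribution the dominant choice for everyone.
So the Nash equilibrium is full contribution by all 10; the group earns 5.1 × 2.16 × 300 = 3304.80.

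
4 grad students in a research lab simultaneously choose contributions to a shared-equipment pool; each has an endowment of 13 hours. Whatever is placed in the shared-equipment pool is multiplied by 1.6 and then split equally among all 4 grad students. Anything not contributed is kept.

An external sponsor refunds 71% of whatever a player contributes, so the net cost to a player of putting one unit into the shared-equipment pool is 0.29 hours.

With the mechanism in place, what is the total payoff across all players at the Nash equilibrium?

The effective private return per unit is now (1.6/4) / 0.29 = 1.3793 > 1, so every player's dominant strategy flips to full contribution.
At the Nash equilibrium everyone contributes 13. Group total payoff = 4 × (13 × 0.71 + 1.6 × 13) = 120.12.

120.12 hours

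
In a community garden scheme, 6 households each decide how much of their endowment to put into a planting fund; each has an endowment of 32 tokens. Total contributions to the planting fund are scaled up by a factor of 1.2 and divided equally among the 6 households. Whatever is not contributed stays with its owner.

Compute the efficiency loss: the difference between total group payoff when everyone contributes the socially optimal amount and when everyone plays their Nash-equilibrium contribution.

38.40 tokens

Each contributed unit returns 1.2/6 = 0.2000 to its contributor — below 1 — so contributing 0 is dominant for every player. At the Nash equilibrium everyone keeps their 32, and the group total is 6 × 32 = 192.
Each contributed unit returns 1.200 to the group as a whole (0.2000 to each of 6 players), which exceeds 1, so the social optimum is full contribution: group total = 1.200 × 192 = 230.40.
Efficiency loss = 230.40 − 192 = 38.40.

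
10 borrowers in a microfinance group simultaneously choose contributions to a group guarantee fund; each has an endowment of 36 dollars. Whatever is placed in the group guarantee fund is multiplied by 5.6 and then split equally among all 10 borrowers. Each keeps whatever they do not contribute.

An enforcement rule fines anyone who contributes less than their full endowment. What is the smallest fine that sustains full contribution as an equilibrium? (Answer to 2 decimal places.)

Given the others contribute fully, the best deviation is to contribute 0 (any partial contribution still incurs the fine and gives up units whose private return 0.5600 is below 1).
Deviating from 36 to 0 saves 36 dollars but forfeits the deviator's share of the drop in the group guarantee fund: 5.6/10 × 36 = 20.16.
So the deviation gain is 36 − 20.16 = 15.84, and the fine must be at least 15.84 dollars to wipe it out.

15.84 dollars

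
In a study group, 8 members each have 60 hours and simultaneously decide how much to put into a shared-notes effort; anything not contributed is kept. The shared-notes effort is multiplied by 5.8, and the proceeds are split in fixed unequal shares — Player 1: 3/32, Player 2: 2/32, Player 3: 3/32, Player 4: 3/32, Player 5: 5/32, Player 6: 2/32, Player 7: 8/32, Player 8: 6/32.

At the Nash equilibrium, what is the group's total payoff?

A player with share s gets back 5.8·s per unit contributed, so full contribution is dominant for anyone with s > 1/5.8 = 0.1724 and zero contribution is dominant for anyone below.
The shares above 0.1724 belong to Player 7 and Player 8, contributing 60 each; the remaining 6 contribute 0. Total contributed: 120.
The shared-notes effort pays out 5.8 × 120 = 696.00 in total (split across the unequal shares, but the aggregate is all that matters for the group sum).
The 6 free-riders keep 60 each, adding 360. Group total = 360 + 696.00 = 1056.00.

1056.00 hours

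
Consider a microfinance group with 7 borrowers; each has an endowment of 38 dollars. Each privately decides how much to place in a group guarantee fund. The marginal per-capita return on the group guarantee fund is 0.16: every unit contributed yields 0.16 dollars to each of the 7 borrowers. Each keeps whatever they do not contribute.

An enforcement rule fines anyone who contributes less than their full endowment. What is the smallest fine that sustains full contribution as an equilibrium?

Given the others contribute fully, the best deviation is to contribute 0 (any partial contribution still incurs the fine and gives up units whose private return 0.16 is below 1).
Deviating from 38 to 0 saves 38 dollars but forfeits the deviator's share of the drop in the group guarantee fund: 0.16 × 38 = 6.08.
So the deviation gain is 38 − 6.08 = 31.92, and the fine must be at least 31.92 dollars to wipe it out.

31.92 dollars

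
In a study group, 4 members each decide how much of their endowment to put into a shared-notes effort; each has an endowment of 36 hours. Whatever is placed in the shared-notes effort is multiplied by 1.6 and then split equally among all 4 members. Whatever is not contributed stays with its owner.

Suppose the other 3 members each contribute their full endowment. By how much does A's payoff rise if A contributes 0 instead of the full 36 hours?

21.60 hours

Switching from a contribution of 36 to 0 lets A keep an extra 36 hours, but lowers the shared-notes effort by 36, which costs A their own share of that drop: 1.6/4 × 36 = 14.40.
Net gain = 36 − 14.40 = 21.60. The private return per contributed unit (0.4000) is below 1, so free-riding is indeed the best response regardless of what the others do.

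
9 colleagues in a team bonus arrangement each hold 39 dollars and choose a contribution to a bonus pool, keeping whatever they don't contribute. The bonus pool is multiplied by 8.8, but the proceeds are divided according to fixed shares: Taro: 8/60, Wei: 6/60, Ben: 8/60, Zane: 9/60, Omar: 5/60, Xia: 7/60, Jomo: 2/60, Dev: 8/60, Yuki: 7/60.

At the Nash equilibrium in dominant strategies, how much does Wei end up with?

Each unit j contributes comes back to j as 8.8 × (j's share), so j prefers to contribute only if that share exceeds 1/8.8 = 0.1136; otherwise keeping the unit dominates.
The shares above 0.1136 belong to Taro, Ben, Zane, Xia, Dev and Yuki, contributing 39 each; the remaining 3 contribute 0. Total contributed: 234.
Wei keeps 39 and receives 8.8 × 234 × 6/60 = 205.92 from the bonus pool, for a payoff of 244.92.

244.92 dollars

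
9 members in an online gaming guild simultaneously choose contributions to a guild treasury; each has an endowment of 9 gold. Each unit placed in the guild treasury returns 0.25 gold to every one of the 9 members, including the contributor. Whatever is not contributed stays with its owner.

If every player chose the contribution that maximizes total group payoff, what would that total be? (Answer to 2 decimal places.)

182.25 gold

Each contributed unit returns 2.250 to the group as a whole (0.25 to each of 9 players), which exceeds 1, so the social optimum is full contribution: group total = 2.250 × 81 = 182.25.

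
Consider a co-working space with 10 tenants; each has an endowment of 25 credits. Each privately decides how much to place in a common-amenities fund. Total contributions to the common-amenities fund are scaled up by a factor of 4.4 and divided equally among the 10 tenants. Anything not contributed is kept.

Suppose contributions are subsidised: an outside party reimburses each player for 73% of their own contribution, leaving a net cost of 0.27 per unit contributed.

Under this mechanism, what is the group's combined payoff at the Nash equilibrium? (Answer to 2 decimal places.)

The effective private return per unit is now (4.4/10) / 0.27 = 1.6296 > 1, so every player's dominant strategy flips to full contribution.
At the Nash equilibrium everyone contributes 25. Group total payoff = 10 × (25 × 0.73 + 4.4 × 25) = 1282.50.

1282.50 credits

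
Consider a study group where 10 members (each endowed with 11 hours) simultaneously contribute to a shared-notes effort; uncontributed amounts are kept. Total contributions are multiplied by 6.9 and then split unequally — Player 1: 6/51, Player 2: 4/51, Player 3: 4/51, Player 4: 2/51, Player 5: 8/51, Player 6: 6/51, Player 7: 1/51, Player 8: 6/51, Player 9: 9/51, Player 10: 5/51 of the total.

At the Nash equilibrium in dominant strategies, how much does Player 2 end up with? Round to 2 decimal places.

Player j's private return per contributed unit is 6.9 × (j's share). Contributing is weakly dominant for j when that share is at least 1/6.9 = 0.1449, and contributing 0 is dominant otherwise.
Player 5 and Player 9 clear that bar, contributing 11 each; the remaining 8 contribute 0. Total contributed: 22.
Player 2 keeps 11 and receives 6.9 × 22 × 4/51 = 11.91 from the shared-notes effort, for a payoff of 22.91.

22.91 hours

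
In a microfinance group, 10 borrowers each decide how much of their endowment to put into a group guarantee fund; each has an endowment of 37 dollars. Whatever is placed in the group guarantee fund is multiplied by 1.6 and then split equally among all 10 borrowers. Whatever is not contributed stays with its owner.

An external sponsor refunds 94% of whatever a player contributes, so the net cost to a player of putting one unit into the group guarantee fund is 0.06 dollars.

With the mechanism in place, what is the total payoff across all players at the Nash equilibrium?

Under the mechanism each unit contributed yields (1.6/10) / 0.06 = 2.6667 back to its contributor per unit of net cost, which exceeds 1, making full contribution the dominant choice for everyone.
So the Nash equilibrium is full contribution by all 10; the group earns 10 × (37 × 0.94 + 1.6 × 37) = 939.80.

939.80 dollars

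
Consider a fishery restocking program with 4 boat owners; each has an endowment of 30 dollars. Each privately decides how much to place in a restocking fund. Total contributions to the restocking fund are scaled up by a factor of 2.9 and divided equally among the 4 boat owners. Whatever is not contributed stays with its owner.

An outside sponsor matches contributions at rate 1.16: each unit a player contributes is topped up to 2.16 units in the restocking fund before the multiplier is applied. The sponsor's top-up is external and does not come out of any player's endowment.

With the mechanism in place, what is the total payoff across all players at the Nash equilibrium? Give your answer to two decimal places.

751.68 dollars

The effective private return per unit is now 2.9 × 2.16 / 4 = 1.5660 > 1, so every player's dominant strategy flips to full contribution.
At the Nash equilibrium everyone contributes 30. Group total payoff = 2.9 × 2.16 × 120 = 751.68.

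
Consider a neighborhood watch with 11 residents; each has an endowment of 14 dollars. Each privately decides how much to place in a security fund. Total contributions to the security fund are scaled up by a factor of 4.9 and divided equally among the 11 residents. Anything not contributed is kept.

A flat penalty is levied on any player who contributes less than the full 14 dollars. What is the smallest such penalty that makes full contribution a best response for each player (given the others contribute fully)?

Given the others contribute fully, the best deviation is to contribute 0 (any partial contribution still incurs the fine and gives up units whose private return 0.4455 is below 1).
Deviating from 14 to 0 saves 14 dollars but forfeits the deviator's share of the drop in the security fund: 4.9/11 × 14 = 6.24.
So the deviation gain is 14 − 6.24 = 7.76, and the fine must be at least 7.76 dollars to wipe it out.

7.76 dollars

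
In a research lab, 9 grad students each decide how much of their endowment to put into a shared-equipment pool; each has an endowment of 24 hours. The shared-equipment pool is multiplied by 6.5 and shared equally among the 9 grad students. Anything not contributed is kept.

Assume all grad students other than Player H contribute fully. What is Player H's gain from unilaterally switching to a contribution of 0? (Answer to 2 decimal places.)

Switching from a contribution of 24 to 0 lets Player H keep an extra 24 hours, but lowers the shared-equipment pool by 24, which costs Player H their own share of that drop: 6.5/9 × 24 = 17.33.
Net gain = 24 − 17.33 = 6.67. The private return per contributed unit (0.7222) is below 1, so free-riding is indeed the best response regardless of what the others do.

6.67 hours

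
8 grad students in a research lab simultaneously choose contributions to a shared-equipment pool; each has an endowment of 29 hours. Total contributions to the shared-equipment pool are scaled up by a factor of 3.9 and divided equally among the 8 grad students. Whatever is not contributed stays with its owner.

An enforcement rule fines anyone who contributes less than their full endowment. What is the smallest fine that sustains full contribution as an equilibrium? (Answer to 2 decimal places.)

14.86 hours

Given the others contribute fully, the best deviation is to contribute 0 (any partial contribution still incurs the fine and gives up units whose private return 0.4875 is below 1).
Deviating from 29 to 0 saves 29 hours but forfeits the deviator's share of the drop in the shared-equipment pool: 3.9/8 × 29 = 14.14.
So the deviation gain is 29 − 14.14 = 14.86, and the fine must be at least 14.86 hours to wipe it out.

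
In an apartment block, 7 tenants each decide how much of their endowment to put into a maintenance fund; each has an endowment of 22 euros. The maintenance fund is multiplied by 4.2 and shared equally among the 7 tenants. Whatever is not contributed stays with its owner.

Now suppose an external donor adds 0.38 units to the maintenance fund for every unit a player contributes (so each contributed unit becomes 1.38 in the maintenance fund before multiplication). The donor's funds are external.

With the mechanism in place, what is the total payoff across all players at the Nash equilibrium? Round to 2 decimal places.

Even with the mechanism, each unit contributed returns only 4.2 × 1.38 / 7 = 0.8280 per unit of net cost, so contributing nothing is still dominant.
Everyone keeps their endowment and the group total is 7 × 22 = 154.

154.00 euros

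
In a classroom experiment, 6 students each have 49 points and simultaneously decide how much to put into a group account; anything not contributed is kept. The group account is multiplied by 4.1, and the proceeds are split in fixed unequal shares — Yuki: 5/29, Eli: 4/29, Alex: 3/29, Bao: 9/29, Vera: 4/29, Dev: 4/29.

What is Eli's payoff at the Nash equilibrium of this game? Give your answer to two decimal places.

76.71 points

Player j's private return per contributed unit is 4.1 × (j's share). Contributing is weakly dominant for j when that share is at least 1/4.1 = 0.2439, and contributing 0 is dominant otherwise.
Only Bao (9/29) clears that bar, contributing 49; the remaining 5 contribute 0. Total contributed: 49.
Eli keeps 49 and receives 4.1 × 49 × 4/29 = 27.71 from the group account, for a payoff of 76.71.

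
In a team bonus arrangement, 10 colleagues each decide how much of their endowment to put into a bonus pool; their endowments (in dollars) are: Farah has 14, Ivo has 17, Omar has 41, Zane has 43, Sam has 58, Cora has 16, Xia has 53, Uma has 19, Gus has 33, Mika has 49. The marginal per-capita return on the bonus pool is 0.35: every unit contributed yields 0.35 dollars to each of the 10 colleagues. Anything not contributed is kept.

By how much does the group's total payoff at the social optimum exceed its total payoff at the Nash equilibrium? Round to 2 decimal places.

The private return per contributed unit is 0.35 < 1 for everyone, so the Nash equilibrium is zero contribution and the group total is Σ E_j = 14 + 17 + 41 + 43 + 58 + 16 + 53 + 19 + 33 + 49 = 343.
Each contributed unit returns 3.500 to the group, so the social optimum is full contribution by everyone: group total = 3.500 × 343 = 1200.50.
Efficiency loss = (3.500 − 1) × 343 = 857.50.

857.50 dollars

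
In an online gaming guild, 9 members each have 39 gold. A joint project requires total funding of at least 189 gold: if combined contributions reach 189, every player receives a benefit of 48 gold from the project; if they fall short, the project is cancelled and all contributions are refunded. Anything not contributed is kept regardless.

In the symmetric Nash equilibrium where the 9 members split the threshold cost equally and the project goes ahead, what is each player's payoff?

Equal share of the threshold: 189/9 = 21.
At this profile no one gains by cutting their contribution: any cut drops the total below 189, the project is cancelled, contributions are refunded, and the deviator ends with 39, which is less than 39 − 21 + 48 = 66. Contributing more than 21 just wastes the excess. So contributing exactly 21 is a best response.
Each player's payoff: 39 − 21 + 48 = 66.

66 gold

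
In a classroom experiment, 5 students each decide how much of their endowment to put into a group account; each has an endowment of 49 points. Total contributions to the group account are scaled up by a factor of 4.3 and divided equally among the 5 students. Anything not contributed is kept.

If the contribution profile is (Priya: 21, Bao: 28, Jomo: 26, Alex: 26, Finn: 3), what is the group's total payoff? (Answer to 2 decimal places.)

Total contributed: 21 + 28 + 26 + 26 + 3 = 104; total kept: 5 × 49 − 104 = 141.
The group account pays out 4.3 × 104 = 447.20 in aggregate.
Group total = 141 + 447.20 = 588.20.

588.20 points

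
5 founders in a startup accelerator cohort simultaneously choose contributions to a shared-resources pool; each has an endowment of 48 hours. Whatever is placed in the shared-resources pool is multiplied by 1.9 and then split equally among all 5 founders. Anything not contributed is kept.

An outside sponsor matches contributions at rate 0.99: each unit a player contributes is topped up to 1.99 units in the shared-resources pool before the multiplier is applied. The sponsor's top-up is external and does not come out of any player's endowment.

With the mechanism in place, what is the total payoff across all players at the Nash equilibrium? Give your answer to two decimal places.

240.00 hours

The effective private return is 1.9 × 1.99 / 5 = 0.7562, which is still under 1, so the mechanism doesn't change anyone's dominant strategy: zero contribution.
Everyone keeps their endowment and the group total is 5 × 48 = 240.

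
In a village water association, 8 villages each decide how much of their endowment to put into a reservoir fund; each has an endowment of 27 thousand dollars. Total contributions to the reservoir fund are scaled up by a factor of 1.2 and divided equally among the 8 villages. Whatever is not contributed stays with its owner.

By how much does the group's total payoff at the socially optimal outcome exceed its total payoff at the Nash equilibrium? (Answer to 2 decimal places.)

43.20 thousand dollars

Each contributed unit returns 1.2/8 = 0.1500 to its contributor — below 1 — so contributing 0 is dominant for every player. At the Nash equilibrium everyone keeps their 27, and the group total is 8 × 27 = 216.
Each contributed unit returns 1.200 to the group as a whole (0.1500 to each of 8 players), which exceeds 1, so the social optimum is full contribution: group total = 1.200 × 216 = 259.20.
Efficiency loss = 259.20 − 216 = 43.20.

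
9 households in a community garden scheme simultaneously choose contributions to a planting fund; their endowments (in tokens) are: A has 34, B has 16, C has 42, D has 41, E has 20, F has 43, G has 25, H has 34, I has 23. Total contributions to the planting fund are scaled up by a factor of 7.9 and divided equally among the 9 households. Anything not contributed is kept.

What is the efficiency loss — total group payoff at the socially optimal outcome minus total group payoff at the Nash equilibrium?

The private return per contributed unit is 7.9/9 = 0.8778 < 1 for every player regardless of endowment, so the Nash equilibrium is zero contribution and the group total is Σ E_j = 34 + 16 + 42 + 41 + 20 + 43 + 25 + 34 + 23 = 278.
Each contributed unit returns 7.900 to the group, so the social optimum is full contribution by everyone: group total = 7.900 × 278 = 2196.20.
Efficiency loss = (7.900 − 1) × 278 = 1918.20.

1918.20 tokens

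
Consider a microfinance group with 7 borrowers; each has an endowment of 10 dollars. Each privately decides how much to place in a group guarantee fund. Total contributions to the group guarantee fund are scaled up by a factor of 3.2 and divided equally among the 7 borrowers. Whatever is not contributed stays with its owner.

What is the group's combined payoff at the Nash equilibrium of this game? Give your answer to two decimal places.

70.00 dollars

Each contributed unit returns 3.2/7 = 0.4571 to its contributor — below 1 — so contributing 0 is dominant for every player. At the Nash equilibrium everyone keeps their 10, and the group total is 7 × 10 = 70.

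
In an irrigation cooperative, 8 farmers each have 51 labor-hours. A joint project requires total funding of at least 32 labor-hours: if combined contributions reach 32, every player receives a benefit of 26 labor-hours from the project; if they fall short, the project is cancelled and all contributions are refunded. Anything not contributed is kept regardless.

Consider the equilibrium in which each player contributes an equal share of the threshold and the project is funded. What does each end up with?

73 labor-hours

Equal share of the threshold: 32/8 = 4.
At this profile no one gains by cutting their contribution: any cut drops the total below 32, the project is cancelled, contributions are refunded, and the deviator ends with 51, which is less than 51 − 4 + 26 = 73. Contributing more than 4 just wastes the excess. So contributing exactly 4 is a best response.
Each player's payoff: 51 − 4 + 26 = 73.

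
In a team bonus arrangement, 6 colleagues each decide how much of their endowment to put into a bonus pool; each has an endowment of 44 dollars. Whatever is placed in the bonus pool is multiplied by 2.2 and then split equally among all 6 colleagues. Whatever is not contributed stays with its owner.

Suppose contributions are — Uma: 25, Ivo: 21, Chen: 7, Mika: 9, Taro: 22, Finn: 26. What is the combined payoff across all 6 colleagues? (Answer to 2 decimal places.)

396.00 dollars

Total contributed: 25 + 21 + 7 + 9 + 22 + 26 = 110; total kept: 6 × 44 − 110 = 154.
The bonus pool pays out 2.2 × 110 = 242.00 in aggregate.
Group total = 154 + 242.00 = 396.00.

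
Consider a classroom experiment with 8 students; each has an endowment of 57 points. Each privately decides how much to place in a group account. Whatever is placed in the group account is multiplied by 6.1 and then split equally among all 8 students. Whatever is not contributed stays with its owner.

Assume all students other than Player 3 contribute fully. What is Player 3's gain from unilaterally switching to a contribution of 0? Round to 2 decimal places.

13.54 points

Switching from a contribution of 57 to 0 lets Player 3 keep an extra 57 points, but lowers the group account by 57, which costs Player 3 their own share of that drop: 6.1/8 × 57 = 43.46.
Net gain = 57 − 43.46 = 13.54. The private return per contributed unit (0.7625) is below 1, so free-riding is indeed the best response regardless of what the others do.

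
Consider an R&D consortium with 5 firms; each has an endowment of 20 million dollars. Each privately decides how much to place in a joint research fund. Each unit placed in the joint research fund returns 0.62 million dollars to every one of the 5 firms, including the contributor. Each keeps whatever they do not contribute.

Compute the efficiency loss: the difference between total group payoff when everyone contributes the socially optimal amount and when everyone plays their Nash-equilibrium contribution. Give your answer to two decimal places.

The private return per contributed unit is 0.62 < 1, so contributing 0 is dominant for every player. At the Nash equilibrium everyone keeps their 20, and the group total is 5 × 20 = 100.
Each contributed unit returns 3.100 to the group as a whole (0.62 to each of 5 players), which exceeds 1, so the social optimum is full contribution: group total = 3.100 × 100 = 310.00.
Efficiency loss = 310.00 − 100 = 210.00.

210.00 million dollars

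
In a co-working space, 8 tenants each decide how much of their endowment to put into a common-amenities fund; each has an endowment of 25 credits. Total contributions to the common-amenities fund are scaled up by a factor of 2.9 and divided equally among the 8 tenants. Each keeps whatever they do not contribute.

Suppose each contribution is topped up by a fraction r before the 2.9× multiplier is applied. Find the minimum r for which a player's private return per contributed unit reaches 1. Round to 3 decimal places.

With matching at rate r, one contributed unit becomes (1 + r) in the common-amenities fund and returns 2.9 × (1 + r) / 8 to the contributor.
Setting this equal to 1: 1 + r = 8/2.9 = 2.7586.
So the minimum matching rate is r = 2.7586 − 1 = 1.759.

1.759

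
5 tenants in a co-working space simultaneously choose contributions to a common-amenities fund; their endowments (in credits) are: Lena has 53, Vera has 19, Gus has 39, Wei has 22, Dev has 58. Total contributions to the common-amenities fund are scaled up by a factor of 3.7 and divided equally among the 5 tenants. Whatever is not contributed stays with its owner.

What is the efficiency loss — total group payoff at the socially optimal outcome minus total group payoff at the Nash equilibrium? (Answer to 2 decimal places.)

515.70 credits

The private return per contributed unit is 3.7/5 = 0.7400 < 1 for every player regardless of endowment, so the Nash equilibrium is zero contribution and the group total is Σ E_j = 53 + 19 + 39 + 22 + 58 = 191.
Each contributed unit returns 3.700 to the group, so the social optimum is full contribution by everyone: group total = 3.700 × 191 = 706.70.
Efficiency loss = (3.700 − 1) × 191 = 515.70.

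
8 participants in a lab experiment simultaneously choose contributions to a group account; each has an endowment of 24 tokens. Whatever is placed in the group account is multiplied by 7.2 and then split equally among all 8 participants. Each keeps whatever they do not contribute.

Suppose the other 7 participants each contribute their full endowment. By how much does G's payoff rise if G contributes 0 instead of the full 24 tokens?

Switching from a contribution of 24 to 0 lets G keep an extra 24 tokens, but lowers the group account by 24, which costs G their own share of that drop: 7.2/8 × 24 = 21.60.
Net gain = 24 − 21.60 = 2.40. The private return per contributed unit (0.9000) is below 1, so free-riding is indeed the best response regardless of what the others do.

2.40 tokens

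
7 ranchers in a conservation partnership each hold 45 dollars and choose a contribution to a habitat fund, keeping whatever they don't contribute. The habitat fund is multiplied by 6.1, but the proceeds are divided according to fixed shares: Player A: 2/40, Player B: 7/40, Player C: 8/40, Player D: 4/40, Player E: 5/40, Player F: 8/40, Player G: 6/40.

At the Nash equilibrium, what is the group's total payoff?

1003.50 dollars

For player j, contributing a unit is worthwhile iff 6.1 × (j's share) ≥ 1, i.e. iff j's share is at least 0.1639.
The shares above 0.1639 belong to Player B, Player C and Player F, contributing 45 each; the remaining 4 contribute 0. Total contributed: 135.
The habitat fund pays out 6.1 × 135 = 823.50 in total (split across the unequal shares, but the aggregate is all that matters for the group sum).
The 4 free-riders keep 45 each, adding 180. Group total = 180 + 823.50 = 1003.50.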